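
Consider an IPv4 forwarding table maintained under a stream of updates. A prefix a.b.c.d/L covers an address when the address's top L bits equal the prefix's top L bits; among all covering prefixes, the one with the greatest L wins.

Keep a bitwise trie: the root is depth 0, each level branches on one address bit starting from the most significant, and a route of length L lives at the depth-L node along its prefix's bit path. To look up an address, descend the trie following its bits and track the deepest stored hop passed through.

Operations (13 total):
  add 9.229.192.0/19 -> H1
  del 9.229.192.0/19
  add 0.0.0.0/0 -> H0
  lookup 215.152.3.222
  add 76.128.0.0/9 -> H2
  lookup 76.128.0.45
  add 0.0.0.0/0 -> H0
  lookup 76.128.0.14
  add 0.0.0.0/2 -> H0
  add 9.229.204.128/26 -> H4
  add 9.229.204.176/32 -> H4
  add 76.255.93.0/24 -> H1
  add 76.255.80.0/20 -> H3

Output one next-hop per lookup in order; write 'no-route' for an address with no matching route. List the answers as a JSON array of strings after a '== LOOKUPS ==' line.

Trace:
  add 9.229.192.0/19 -> H1 at depth 19
  del 9.229.192.0/19 (clear depth 19)
  add 0.0.0.0/0 -> H0 at depth 0
  ? 215.152.3.222  path d0:H0  best=H0
  add 76.128.0.0/9 -> H2 at depth 9
  ? 76.128.0.45  path d0:H0→d1:-→d2:-→d3:-→d4:-→d5:-→d6:-→d7:-→d8:-→d9:H2  best=H2
  add 0.0.0.0/0 -> H0 at depth 0
  ? 76.128.0.14  path d0:H0→d1:-→d2:-→d3:-→d4:-→d5:-→d6:-→d7:-→d8:-→d9:H2  best=H2
  add 0.0.0.0/2 -> H0 at depth 2
  add 9.229.204.128/26 -> H4 at depth 26
  add 9.229.204.176/32 -> H4 at depth 32
  add 76.255.93.0/24 -> H1 at depth 24
  add 76.255.80.0/20 -> H3 at depth 20

== LOOKUPS ==
["H0","H2","H2"]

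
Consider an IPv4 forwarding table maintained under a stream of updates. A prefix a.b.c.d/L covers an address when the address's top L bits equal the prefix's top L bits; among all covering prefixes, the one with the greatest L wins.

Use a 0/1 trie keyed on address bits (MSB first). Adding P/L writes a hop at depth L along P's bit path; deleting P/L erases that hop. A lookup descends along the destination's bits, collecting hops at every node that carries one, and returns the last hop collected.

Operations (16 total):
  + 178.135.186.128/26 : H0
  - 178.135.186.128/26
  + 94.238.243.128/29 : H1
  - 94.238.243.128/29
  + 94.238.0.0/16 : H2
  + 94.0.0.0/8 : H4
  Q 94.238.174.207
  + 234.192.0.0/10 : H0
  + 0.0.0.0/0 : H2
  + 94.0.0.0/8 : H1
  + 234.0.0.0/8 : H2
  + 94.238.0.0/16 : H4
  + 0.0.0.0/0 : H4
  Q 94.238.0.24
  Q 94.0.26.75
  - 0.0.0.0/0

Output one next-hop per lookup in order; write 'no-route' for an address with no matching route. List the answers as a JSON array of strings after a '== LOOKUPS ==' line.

Process each operation:
  add 178.135.186.128/26 -> H0 at depth 26
  - 178.135.186.128/26 clear@26
  add 94.238.243.128/29 -> H1 at depth 29
  - 94.238.243.128/29 clear@29
  add 94.238.0.0/16 -> H2 at depth 16
  add 94.0.0.0/8 -> H4 at depth 8
  Q 94.238.174.207: descend 01011110111011101 ; hops seen [H4,H2] ; pick H2
  add 234.192.0.0/10 -> H0 at depth 10
  add 0.0.0.0/0 -> H2 at depth 0
  add 94.0.0.0/8 -> H1 at depth 8
  add 234.0.0.0/8 -> H2 at depth 8
  add 94.238.0.0/16 -> H4 at depth 16
  add 0.0.0.0/0 -> H4 at depth 0
  Q 94.238.0.24: descend 0101111011101110 ; hops seen [H4,H1,H4] ; pick H4
  Q 94.0.26.75: descend 01011110 ; hops seen [H4,H1] ; pick H1
  - 0.0.0.0/0 clear@0

== LOOKUPS ==
["H2","H4","H1"]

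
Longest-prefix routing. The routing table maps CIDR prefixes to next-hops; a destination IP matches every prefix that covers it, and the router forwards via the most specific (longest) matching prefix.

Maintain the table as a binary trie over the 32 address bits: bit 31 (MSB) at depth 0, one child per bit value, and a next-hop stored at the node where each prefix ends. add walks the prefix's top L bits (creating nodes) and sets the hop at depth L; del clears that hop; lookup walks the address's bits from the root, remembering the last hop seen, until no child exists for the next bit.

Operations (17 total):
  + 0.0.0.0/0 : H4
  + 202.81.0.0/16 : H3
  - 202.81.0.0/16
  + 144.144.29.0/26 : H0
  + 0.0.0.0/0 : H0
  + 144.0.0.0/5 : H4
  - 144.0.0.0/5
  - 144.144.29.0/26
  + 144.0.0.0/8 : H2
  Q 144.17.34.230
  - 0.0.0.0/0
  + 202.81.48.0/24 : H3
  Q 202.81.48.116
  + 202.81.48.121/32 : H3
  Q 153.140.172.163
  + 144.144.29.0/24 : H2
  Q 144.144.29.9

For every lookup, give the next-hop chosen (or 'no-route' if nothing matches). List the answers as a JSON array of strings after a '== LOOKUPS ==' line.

Trace:
  add 0.0.0.0/0 -> H4 at depth 0
  add 202.81.0.0/16 -> H3 at depth 16
  - 202.81.0.0/16 clear@16
  add 144.144.29.0/26 -> H0 at depth 26
  add 0.0.0.0/0 -> H0 at depth 0
  add 144.0.0.0/5 -> H4 at depth 5
  - 144.0.0.0/5 clear@5
  - 144.144.29.0/26 clear@26
  add 144.0.0.0/8 -> H2 at depth 8
  lookup 144.17.34.230: bits 10010000 walk d0:H0→d1:-→d2:-→d3:-→d4:-→d5:-→d6:-→d7:-→d8:H2 -> H2
  - 0.0.0.0/0 clear@0
  add 202.81.48.0/24 -> H3 at depth 24
  lookup 202.81.48.116: bits 110010100101000100110000 walk d0:-→d1:-→d2:-→d3:-→d4:-→d5:-→d6:-→d7:-→d8:-→d9:-→d10:-→d11:-→d12:-→d13:-→d14:-→d15:-→d16:-→d17:-→d18:-→d19:-→d20:-→d21:-→d22:-→d23:-→d24:H3 -> H3
  add 202.81.48.121/32 -> H3 at depth 32
  lookup 153.140.172.163: bits 1001 walk d0:-→d1:-→d2:-→d3:-→d4:- -> no-route
  add 144.144.29.0/24 -> H2 at depth 24
  lookup 144.144.29.9: bits 10010000100100000001110100 walk d0:-→d1:-→d2:-→d3:-→d4:-→d5:-→d6:-→d7:-→d8:H2→d9:-→d10:-→d11:-→d12:-→d13:-→d14:-→d15:-→d16:-→d17:-→d18:-→d19:-→d20:-→d21:-→d22:-→d23:-→d24:H2→d25:-→d26:- -> H2

== LOOKUPS ==
["H2","H3","no-route","H2"]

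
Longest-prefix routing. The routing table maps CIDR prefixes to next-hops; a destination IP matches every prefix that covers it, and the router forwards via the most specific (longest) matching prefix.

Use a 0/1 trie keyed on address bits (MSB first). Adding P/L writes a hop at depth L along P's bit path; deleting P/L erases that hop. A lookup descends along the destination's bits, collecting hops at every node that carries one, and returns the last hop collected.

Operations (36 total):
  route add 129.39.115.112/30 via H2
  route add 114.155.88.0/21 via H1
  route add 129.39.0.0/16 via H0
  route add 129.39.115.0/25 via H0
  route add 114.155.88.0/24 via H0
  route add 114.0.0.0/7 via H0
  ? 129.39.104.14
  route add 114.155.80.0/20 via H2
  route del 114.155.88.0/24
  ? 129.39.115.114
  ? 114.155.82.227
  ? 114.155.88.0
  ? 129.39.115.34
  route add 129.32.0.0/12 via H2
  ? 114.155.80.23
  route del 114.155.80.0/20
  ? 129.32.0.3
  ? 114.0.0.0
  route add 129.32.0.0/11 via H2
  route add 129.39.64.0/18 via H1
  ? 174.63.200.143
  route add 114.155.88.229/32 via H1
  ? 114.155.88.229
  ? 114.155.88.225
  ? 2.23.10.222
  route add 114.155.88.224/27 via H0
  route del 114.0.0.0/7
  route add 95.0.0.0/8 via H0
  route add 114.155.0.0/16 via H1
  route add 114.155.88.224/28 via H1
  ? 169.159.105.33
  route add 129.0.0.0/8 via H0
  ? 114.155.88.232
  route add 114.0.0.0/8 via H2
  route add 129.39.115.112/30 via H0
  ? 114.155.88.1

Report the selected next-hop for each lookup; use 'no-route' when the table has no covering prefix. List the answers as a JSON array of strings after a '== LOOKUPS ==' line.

Apply in order:
  add 129.39.115.112/30 -> H2 at depth 30
  add 114.155.88.0/21 -> H1 at depth 21
  add 129.39.0.0/16 -> H0 at depth 16
  add 129.39.115.0/25 -> H0 at depth 25
  add 114.155.88.0/24 -> H0 at depth 24
  add 114.0.0.0/7 -> H0 at depth 7
  ? 129.39.104.14  path d0:-→d1:-→d2:-→d3:-→d4:-→d5:-→d6:-→d7:-→d8:-→d9:-→d10:-→d11:-→d12:-→d13:-→d14:-→d15:-→d16:H0→d17:-→d18:-→d19:-  best=H0
  add 114.155.80.0/20 -> H2 at depth 20
  del 114.155.88.0/24 (clear depth 24)
  ? 129.39.115.114  path d0:-→d1:-→d2:-→d3:-→d4:-→d5:-→d6:-→d7:-→d8:-→d9:-→d10:-→d11:-→d12:-→d13:-→d14:-→d15:-→d16:H0→d17:-→d18:-→d19:-→d20:-→d21:-→d22:-→d23:-→d24:-→d25:H0→d26:-→d27:-→d28:-→d29:-→d30:H2  best=H2
  ? 114.155.82.227  path d0:-→d1:-→d2:-→d3:-→d4:-→d5:-→d6:-→d7:H0→d8:-→d9:-→d10:-→d11:-→d12:-→d13:-→d14:-→d15:-→d16:-→d17:-→d18:-→d19:-→d20:H2  best=H2
  ? 114.155.88.0  path d0:-→d1:-→d2:-→d3:-→d4:-→d5:-→d6:-→d7:H0→d8:-→d9:-→d10:-→d11:-→d12:-→d13:-→d14:-→d15:-→d16:-→d17:-→d18:-→d19:-→d20:H2→d21:H1→d22:-→d23:-→d24:-  best=H1
  ? 129.39.115.34  path d0:-→d1:-→d2:-→d3:-→d4:-→d5:-→d6:-→d7:-→d8:-→d9:-→d10:-→d11:-→d12:-→d13:-→d14:-→d15:-→d16:H0→d17:-→d18:-→d19:-→d20:-→d21:-→d22:-→d23:-→d24:-→d25:H0  best=H0
  add 129.32.0.0/12 -> H2 at depth 12
  ? 114.155.80.23  path d0:-→d1:-→d2:-→d3:-→d4:-→d5:-→d6:-→d7:H0→d8:-→d9:-→d10:-→d11:-→d12:-→d13:-→d14:-→d15:-→d16:-→d17:-→d18:-→d19:-→d20:H2  best=H2
  del 114.155.80.0/20 (clear depth 20)
  ? 129.32.0.3  path d0:-→d1:-→d2:-→d3:-→d4:-→d5:-→d6:-→d7:-→d8:-→d9:-→d10:-→d11:-→d12:H2→d13:-  best=H2
  ? 114.0.0.0  path d0:-→d1:-→d2:-→d3:-→d4:-→d5:-→d6:-→d7:H0→d8:-  best=H0
  add 129.32.0.0/11 -> H2 at depth 11
  add 129.39.64.0/18 -> H1 at depth 18
  ? 174.63.200.143  path d0:-→d1:-→d2:-  best=no-route
  add 114.155.88.229/32 -> H1 at depth 32
  ? 114.155.88.229  path d0:-→d1:-→d2:-→d3:-→d4:-→d5:-→d6:-→d7:H0→d8:-→d9:-→d10:-→d11:-→d12:-→d13:-→d14:-→d15:-→d16:-→d17:-→d18:-→d19:-→d20:-→d21:H1→d22:-→d23:-→d24:-→d25:-→d26:-→d27:-→d28:-→d29:-→d30:-→d31:-→d32:H1  best=H1
  ? 114.155.88.225  path d0:-→d1:-→d2:-→d3:-→d4:-→d5:-→d6:-→d7:H0→d8:-→d9:-→d10:-→d11:-→d12:-→d13:-→d14:-→d15:-→d16:-→d17:-→d18:-→d19:-→d20:-→d21:H1→d22:-→d23:-→d24:-→d25:-→d26:-→d27:-→d28:-→d29:-  best=H1
  ? 2.23.10.222  path d0:-→d1:-  best=no-route
  add 114.155.88.224/27 -> H0 at depth 27
  del 114.0.0.0/7 (clear depth 7)
  add 95.0.0.0/8 -> H0 at depth 8
  add 114.155.0.0/16 -> H1 at depth 16
  add 114.155.88.224/28 -> H1 at depth 28
  ? 169.159.105.33  path d0:-→d1:-→d2:-  best=no-route
  add 129.0.0.0/8 -> H0 at depth 8
  ? 114.155.88.232  path d0:-→d1:-→d2:-→d3:-→d4:-→d5:-→d6:-→d7:-→d8:-→d9:-→d10:-→d11:-→d12:-→d13:-→d14:-→d15:-→d16:H1→d17:-→d18:-→d19:-→d20:-→d21:H1→d22:-→d23:-→d24:-→d25:-→d26:-→d27:H0→d28:H1  best=H1
  add 114.0.0.0/8 -> H2 at depth 8
  add 129.39.115.112/30 -> H0 at depth 30
  ? 114.155.88.1  path d0:-→d1:-→d2:-→d3:-→d4:-→d5:-→d6:-→d7:-→d8:H2→d9:-→d10:-→d11:-→d12:-→d13:-→d14:-→d15:-→d16:H1→d17:-→d18:-→d19:-→d20:-→d21:H1→d22:-→d23:-→d24:-  best=H1

== LOOKUPS ==
["H0","H2","H2","H1","H0","H2","H2","H0","no-route","H1","H1","no-route","no-route","H1","H1"]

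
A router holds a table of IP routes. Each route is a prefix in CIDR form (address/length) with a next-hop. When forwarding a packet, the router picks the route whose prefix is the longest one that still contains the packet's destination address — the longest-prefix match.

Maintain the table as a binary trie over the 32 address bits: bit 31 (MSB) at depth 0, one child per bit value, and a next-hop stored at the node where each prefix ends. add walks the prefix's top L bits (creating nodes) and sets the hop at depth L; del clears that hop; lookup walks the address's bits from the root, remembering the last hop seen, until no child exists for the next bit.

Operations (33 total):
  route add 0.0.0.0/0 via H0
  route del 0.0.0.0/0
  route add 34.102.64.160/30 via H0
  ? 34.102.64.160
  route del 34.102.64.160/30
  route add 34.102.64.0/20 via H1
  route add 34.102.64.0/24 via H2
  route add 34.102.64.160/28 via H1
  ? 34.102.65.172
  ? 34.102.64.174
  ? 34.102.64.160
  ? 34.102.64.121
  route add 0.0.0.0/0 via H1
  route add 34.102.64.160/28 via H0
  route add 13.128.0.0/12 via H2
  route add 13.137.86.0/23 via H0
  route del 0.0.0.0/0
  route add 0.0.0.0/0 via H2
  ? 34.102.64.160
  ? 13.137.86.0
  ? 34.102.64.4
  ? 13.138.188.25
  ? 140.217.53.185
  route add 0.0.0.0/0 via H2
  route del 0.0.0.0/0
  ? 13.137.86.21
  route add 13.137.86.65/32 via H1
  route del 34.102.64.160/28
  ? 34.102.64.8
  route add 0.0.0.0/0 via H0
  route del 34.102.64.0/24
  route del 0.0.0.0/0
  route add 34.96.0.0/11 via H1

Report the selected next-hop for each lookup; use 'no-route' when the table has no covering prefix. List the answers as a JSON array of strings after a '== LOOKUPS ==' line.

Process each operation:
  + 0.0.0.0/0 (H0) depth=0
  - 0.0.0.0/0 clear@0
  + 34.102.64.160/30 (H0) depth=30
  lookup 34.102.64.160: bits 001000100110011001000000101000 walk d0:-→d1:-→d2:-→d3:-→d4:-→d5:-→d6:-→d7:-→d8:-→d9:-→d10:-→d11:-→d12:-→d13:-→d14:-→d15:-→d16:-→d17:-→d18:-→d19:-→d20:-→d21:-→d22:-→d23:-→d24:-→d25:-→d26:-→d27:-→d28:-→d29:-→d30:H0 -> H0
  - 34.102.64.160/30 clear@30
  + 34.102.64.0/20 (H1) depth=20
  + 34.102.64.0/24 (H2) depth=24
  + 34.102.64.160/28 (H1) depth=28
  lookup 34.102.65.172: bits 00100010011001100100000 walk d0:-→d1:-→d2:-→d3:-→d4:-→d5:-→d6:-→d7:-→d8:-→d9:-→d10:-→d11:-→d12:-→d13:-→d14:-→d15:-→d16:-→d17:-→d18:-→d19:-→d20:H1→d21:-→d22:-→d23:- -> H1
  lookup 34.102.64.174: bits 0010001001100110010000001010 walk d0:-→d1:-→d2:-→d3:-→d4:-→d5:-→d6:-→d7:-→d8:-→d9:-→d10:-→d11:-→d12:-→d13:-→d14:-→d15:-→d16:-→d17:-→d18:-→d19:-→d20:H1→d21:-→d22:-→d23:-→d24:H2→d25:-→d26:-→d27:-→d28:H1 -> H1
  lookup 34.102.64.160: bits 001000100110011001000000101000 walk d0:-→d1:-→d2:-→d3:-→d4:-→d5:-→d6:-→d7:-→d8:-→d9:-→d10:-→d11:-→d12:-→d13:-→d14:-→d15:-→d16:-→d17:-→d18:-→d19:-→d20:H1→d21:-→d22:-→d23:-→d24:H2→d25:-→d26:-→d27:-→d28:H1→d29:-→d30:- -> H1
  lookup 34.102.64.121: bits 001000100110011001000000 walk d0:-→d1:-→d2:-→d3:-→d4:-→d5:-→d6:-→d7:-→d8:-→d9:-→d10:-→d11:-→d12:-→d13:-→d14:-→d15:-→d16:-→d17:-→d18:-→d19:-→d20:H1→d21:-→d22:-→d23:-→d24:H2 -> H2
  + 0.0.0.0/0 (H1) depth=0
  + 34.102.64.160/28 (H0) depth=28
  + 13.128.0.0/12 (H2) depth=12
  + 13.137.86.0/23 (H0) depth=23
  - 0.0.0.0/0 clear@0
  + 0.0.0.0/0 (H2) depth=0
  lookup 34.102.64.160: bits 001000100110011001000000101000 walk d0:H2→d1:-→d2:-→d3:-→d4:-→d5:-→d6:-→d7:-→d8:-→d9:-→d10:-→d11:-→d12:-→d13:-→d14:-→d15:-→d16:-→d17:-→d18:-→d19:-→d20:H1→d21:-→d22:-→d23:-→d24:H2→d25:-→d26:-→d27:-→d28:H0→d29:-→d30:- -> H0
  lookup 13.137.86.0: bits 00001101100010010101011 walk d0:H2→d1:-→d2:-→d3:-→d4:-→d5:-→d6:-→d7:-→d8:-→d9:-→d10:-→d11:-→d12:H2→d13:-→d14:-→d15:-→d16:-→d17:-→d18:-→d19:-→d20:-→d21:-→d22:-→d23:H0 -> H0
  lookup 34.102.64.4: bits 001000100110011001000000 walk d0:H2→d1:-→d2:-→d3:-→d4:-→d5:-→d6:-→d7:-→d8:-→d9:-→d10:-→d11:-→d12:-→d13:-→d14:-→d15:-→d16:-→d17:-→d18:-→d19:-→d20:H1→d21:-→d22:-→d23:-→d24:H2 -> H2
  lookup 13.138.188.25: bits 00001101100010 walk d0:H2→d1:-→d2:-→d3:-→d4:-→d5:-→d6:-→d7:-→d8:-→d9:-→d10:-→d11:-→d12:H2→d13:-→d14:- -> H2
  lookup 140.217.53.185: bits ε walk d0:H2 -> H2
  + 0.0.0.0/0 (H2) depth=0
  - 0.0.0.0/0 clear@0
  lookup 13.137.86.21: bits 00001101100010010101011 walk d0:-→d1:-→d2:-→d3:-→d4:-→d5:-→d6:-→d7:-→d8:-→d9:-→d10:-→d11:-→d12:H2→d13:-→d14:-→d15:-→d16:-→d17:-→d18:-→d19:-→d20:-→d21:-→d22:-→d23:H0 -> H0
  + 13.137.86.65/32 (H1) depth=32
  - 34.102.64.160/28 clear@28
  lookup 34.102.64.8: bits 001000100110011001000000 walk d0:-→d1:-→d2:-→d3:-→d4:-→d5:-→d6:-→d7:-→d8:-→d9:-→d10:-→d11:-→d12:-→d13:-→d14:-→d15:-→d16:-→d17:-→d18:-→d19:-→d20:H1→d21:-→d22:-→d23:-→d24:H2 -> H2
  + 0.0.0.0/0 (H0) depth=0
  - 34.102.64.0/24 clear@24
  - 0.0.0.0/0 clear@0
  + 34.96.0.0/11 (H1) depth=11

== LOOKUPS ==
["H0","H1","H1","H1","H2","H0","H0","H2","H2","H2","H0","H2"]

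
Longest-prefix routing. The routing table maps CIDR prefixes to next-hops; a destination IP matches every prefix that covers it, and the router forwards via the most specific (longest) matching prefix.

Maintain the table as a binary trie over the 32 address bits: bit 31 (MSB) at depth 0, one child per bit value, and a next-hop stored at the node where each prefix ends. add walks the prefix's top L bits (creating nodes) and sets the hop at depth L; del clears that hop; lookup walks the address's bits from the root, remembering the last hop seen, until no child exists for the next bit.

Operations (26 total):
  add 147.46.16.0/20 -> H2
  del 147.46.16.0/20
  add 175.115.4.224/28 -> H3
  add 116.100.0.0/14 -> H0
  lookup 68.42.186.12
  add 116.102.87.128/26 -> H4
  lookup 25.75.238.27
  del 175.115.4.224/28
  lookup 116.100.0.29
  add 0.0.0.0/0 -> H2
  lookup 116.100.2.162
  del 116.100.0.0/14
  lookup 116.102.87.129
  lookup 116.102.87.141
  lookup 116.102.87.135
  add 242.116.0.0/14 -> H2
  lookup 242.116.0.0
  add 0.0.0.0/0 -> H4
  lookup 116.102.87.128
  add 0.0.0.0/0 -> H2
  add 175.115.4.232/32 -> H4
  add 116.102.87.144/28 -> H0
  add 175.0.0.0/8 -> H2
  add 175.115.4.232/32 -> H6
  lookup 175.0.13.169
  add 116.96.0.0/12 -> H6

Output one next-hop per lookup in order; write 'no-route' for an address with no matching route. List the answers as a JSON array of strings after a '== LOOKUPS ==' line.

Apply in order:
  add 147.46.16.0/20 -> H2 at depth 20
  del 147.46.16.0/20 (clear depth 20)
  add 175.115.4.224/28 -> H3 at depth 28
  add 116.100.0.0/14 -> H0 at depth 14
  Q 68.42.186.12: descend 01 ; hops seen [∅] ; pick no-route
  add 116.102.87.128/26 -> H4 at depth 26
  Q 25.75.238.27: descend 0 ; hops seen [∅] ; pick no-route
  del 175.115.4.224/28 (clear depth 28)
  Q 116.100.0.29: descend 01110100011001 ; hops seen [H0] ; pick H0
  add 0.0.0.0/0 -> H2 at depth 0
  Q 116.100.2.162: descend 01110100011001 ; hops seen [H2,H0] ; pick H0
  del 116.100.0.0/14 (clear depth 14)
  Q 116.102.87.129: descend 01110100011001100101011110 ; hops seen [H2,H4] ; pick H4
  Q 116.102.87.141: descend 01110100011001100101011110 ; hops seen [H2,H4] ; pick H4
  Q 116.102.87.135: descend 01110100011001100101011110 ; hops seen [H2,H4] ; pick H4
  add 242.116.0.0/14 -> H2 at depth 14
  Q 242.116.0.0: descend 11110010011101 ; hops seen [H2,H2] ; pick H2
  add 0.0.0.0/0 -> H4 at depth 0
  Q 116.102.87.128: descend 01110100011001100101011110 ; hops seen [H4,H4] ; pick H4
  add 0.0.0.0/0 -> H2 at depth 0
  add 175.115.4.232/32 -> H4 at depth 32
  add 116.102.87.144/28 -> H0 at depth 28
  add 175.0.0.0/8 -> H2 at depth 8
  add 175.115.4.232/32 -> H6 at depth 32
  Q 175.0.13.169: descend 101011110 ; hops seen [H2,H2] ; pick H2
  add 116.96.0.0/12 -> H6 at depth 12

== LOOKUPS ==
["no-route","no-route","H0","H0","H4","H4","H4","H2","H4","H2"]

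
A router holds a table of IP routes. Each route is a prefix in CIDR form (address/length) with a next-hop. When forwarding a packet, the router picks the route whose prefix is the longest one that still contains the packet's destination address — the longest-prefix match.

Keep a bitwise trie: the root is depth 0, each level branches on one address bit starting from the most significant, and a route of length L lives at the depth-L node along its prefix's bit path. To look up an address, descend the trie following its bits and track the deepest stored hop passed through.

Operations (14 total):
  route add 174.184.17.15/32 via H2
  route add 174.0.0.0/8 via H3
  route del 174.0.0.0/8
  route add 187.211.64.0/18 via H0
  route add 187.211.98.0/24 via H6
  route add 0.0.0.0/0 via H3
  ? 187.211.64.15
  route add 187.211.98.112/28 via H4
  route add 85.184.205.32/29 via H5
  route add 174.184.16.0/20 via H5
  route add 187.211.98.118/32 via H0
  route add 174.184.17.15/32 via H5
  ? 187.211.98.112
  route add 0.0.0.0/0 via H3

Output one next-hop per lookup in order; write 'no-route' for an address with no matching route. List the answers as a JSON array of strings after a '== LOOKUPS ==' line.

Apply in order:
  + 174.184.17.15/32 (H2) depth=32
  + 174.0.0.0/8 (H3) depth=8
  del 174.0.0.0/8 (clear depth 8)
  + 187.211.64.0/18 (H0) depth=18
  + 187.211.98.0/24 (H6) depth=24
  + 0.0.0.0/0 (H3) depth=0
  Q 187.211.64.15: descend 101110111101001101 ; hops seen [H3,H0] ; pick H0
  + 187.211.98.112/28 (H4) depth=28
  + 85.184.205.32/29 (H5) depth=29
  + 174.184.16.0/20 (H5) depth=20
  + 187.211.98.118/32 (H0) depth=32
  + 174.184.17.15/32 (H5) depth=32
  Q 187.211.98.112: descend 10111011110100110110001001110 ; hops seen [H3,H0,H6,H4] ; pick H4
  + 0.0.0.0/0 (H3) depth=0

== LOOKUPS ==
["H0","H4"]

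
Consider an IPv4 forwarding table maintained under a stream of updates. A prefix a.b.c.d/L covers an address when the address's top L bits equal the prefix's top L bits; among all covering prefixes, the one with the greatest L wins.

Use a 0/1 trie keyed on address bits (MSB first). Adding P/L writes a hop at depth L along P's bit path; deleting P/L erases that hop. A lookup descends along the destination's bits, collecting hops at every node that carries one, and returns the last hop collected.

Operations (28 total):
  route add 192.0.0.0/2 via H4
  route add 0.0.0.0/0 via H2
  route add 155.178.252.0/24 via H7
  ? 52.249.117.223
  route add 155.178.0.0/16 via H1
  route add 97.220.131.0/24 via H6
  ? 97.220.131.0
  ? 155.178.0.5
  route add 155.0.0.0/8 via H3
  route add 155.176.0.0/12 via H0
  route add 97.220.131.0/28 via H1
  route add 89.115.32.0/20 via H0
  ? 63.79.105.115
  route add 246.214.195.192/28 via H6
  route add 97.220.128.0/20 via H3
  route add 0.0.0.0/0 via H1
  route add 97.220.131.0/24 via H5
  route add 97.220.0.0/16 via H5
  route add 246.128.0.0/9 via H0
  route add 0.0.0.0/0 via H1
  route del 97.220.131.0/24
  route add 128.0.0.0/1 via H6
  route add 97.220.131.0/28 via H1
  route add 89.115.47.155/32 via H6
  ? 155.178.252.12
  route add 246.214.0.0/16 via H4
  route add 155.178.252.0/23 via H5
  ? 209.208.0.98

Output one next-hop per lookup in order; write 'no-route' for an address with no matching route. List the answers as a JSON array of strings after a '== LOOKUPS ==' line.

Trace:
  add 192.0.0.0/2 -> H4 at depth 2
  add 0.0.0.0/0 -> H2 at depth 0
  add 155.178.252.0/24 -> H7 at depth 24
  ? 52.249.117.223  path d0:H2  best=H2
  add 155.178.0.0/16 -> H1 at depth 16
  add 97.220.131.0/24 -> H6 at depth 24
  ? 97.220.131.0  path d0:H2→d1:-→d2:-→d3:-→d4:-→d5:-→d6:-→d7:-→d8:-→d9:-→d10:-→d11:-→d12:-→d13:-→d14:-→d15:-→d16:-→d17:-→d18:-→d19:-→d20:-→d21:-→d22:-→d23:-→d24:H6  best=H6
  ? 155.178.0.5  path d0:H2→d1:-→d2:-→d3:-→d4:-→d5:-→d6:-→d7:-→d8:-→d9:-→d10:-→d11:-→d12:-→d13:-→d14:-→d15:-→d16:H1  best=H1
  add 155.0.0.0/8 -> H3 at depth 8
  add 155.176.0.0/12 -> H0 at depth 12
  add 97.220.131.0/28 -> H1 at depth 28
  add 89.115.32.0/20 -> H0 at depth 20
  ? 63.79.105.115  path d0:H2→d1:-  best=H2
  add 246.214.195.192/28 -> H6 at depth 28
  add 97.220.128.0/20 -> H3 at depth 20
  add 0.0.0.0/0 -> H1 at depth 0
  add 97.220.131.0/24 -> H5 at depth 24
  add 97.220.0.0/16 -> H5 at depth 16
  add 246.128.0.0/9 -> H0 at depth 9
  add 0.0.0.0/0 -> H1 at depth 0
  - 97.220.131.0/24 clear@24
  add 128.0.0.0/1 -> H6 at depth 1
  add 97.220.131.0/28 -> H1 at depth 28
  add 89.115.47.155/32 -> H6 at depth 32
  ? 155.178.252.12  path d0:H1→d1:H6→d2:-→d3:-→d4:-→d5:-→d6:-→d7:-→d8:H3→d9:-→d10:-→d11:-→d12:H0→d13:-→d14:-→d15:-→d16:H1→d17:-→d18:-→d19:-→d20:-→d21:-→d22:-→d23:-→d24:H7  best=H7
  add 246.214.0.0/16 -> H4 at depth 16
  add 155.178.252.0/23 -> H5 at depth 23
  ? 209.208.0.98  path d0:H1→d1:H6→d2:H4  best=H4

== LOOKUPS ==
["H2","H6","H1","H2","H7","H4"]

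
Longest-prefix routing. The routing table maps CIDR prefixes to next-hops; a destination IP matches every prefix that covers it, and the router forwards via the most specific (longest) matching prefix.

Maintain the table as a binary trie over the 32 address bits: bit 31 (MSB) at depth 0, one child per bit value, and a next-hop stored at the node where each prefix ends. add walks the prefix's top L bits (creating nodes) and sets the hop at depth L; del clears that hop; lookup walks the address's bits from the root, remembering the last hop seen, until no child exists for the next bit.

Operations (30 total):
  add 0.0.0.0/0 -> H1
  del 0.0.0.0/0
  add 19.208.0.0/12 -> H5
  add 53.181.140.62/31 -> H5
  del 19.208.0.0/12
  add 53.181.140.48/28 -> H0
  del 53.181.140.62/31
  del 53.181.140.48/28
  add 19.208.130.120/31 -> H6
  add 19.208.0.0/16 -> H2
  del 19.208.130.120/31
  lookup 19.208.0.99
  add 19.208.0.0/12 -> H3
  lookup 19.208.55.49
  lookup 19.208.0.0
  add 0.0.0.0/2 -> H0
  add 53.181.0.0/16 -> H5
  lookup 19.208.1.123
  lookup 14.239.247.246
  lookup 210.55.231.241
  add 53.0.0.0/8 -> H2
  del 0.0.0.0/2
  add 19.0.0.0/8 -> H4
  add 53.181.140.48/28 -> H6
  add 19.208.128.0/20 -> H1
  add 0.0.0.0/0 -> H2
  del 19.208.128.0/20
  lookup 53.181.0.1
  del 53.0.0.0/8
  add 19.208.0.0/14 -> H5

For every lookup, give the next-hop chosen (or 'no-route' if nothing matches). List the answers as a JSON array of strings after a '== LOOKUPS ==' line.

Trace:
  + 0.0.0.0/0 (H1) depth=0
  del 0.0.0.0/0 (clear depth 0)
  + 19.208.0.0/12 (H5) depth=12
  + 53.181.140.62/31 (H5) depth=31
  del 19.208.0.0/12 (clear depth 12)
  + 53.181.140.48/28 (H0) depth=28
  del 53.181.140.62/31 (clear depth 31)
  del 53.181.140.48/28 (clear depth 28)
  + 19.208.130.120/31 (H6) depth=31
  + 19.208.0.0/16 (H2) depth=16
  del 19.208.130.120/31 (clear depth 31)
  ? 19.208.0.99  path d0:-→d1:-→d2:-→d3:-→d4:-→d5:-→d6:-→d7:-→d8:-→d9:-→d10:-→d11:-→d12:-→d13:-→d14:-→d15:-→d16:H2  best=H2
  + 19.208.0.0/12 (H3) depth=12
  ? 19.208.55.49  path d0:-→d1:-→d2:-→d3:-→d4:-→d5:-→d6:-→d7:-→d8:-→d9:-→d10:-→d11:-→d12:H3→d13:-→d14:-→d15:-→d16:H2  best=H2
  ? 19.208.0.0  path d0:-→d1:-→d2:-→d3:-→d4:-→d5:-→d6:-→d7:-→d8:-→d9:-→d10:-→d11:-→d12:H3→d13:-→d14:-→d15:-→d16:H2  best=H2
  + 0.0.0.0/2 (H0) depth=2
  + 53.181.0.0/16 (H5) depth=16
  ? 19.208.1.123  path d0:-→d1:-→d2:H0→d3:-→d4:-→d5:-→d6:-→d7:-→d8:-→d9:-→d10:-→d11:-→d12:H3→d13:-→d14:-→d15:-→d16:H2  best=H2
  ? 14.239.247.246  path d0:-→d1:-→d2:H0→d3:-  best=H0
  ? 210.55.231.241  path d0:-  best=no-route
  + 53.0.0.0/8 (H2) depth=8
  del 0.0.0.0/2 (clear depth 2)
  + 19.0.0.0/8 (H4) depth=8
  + 53.181.140.48/28 (H6) depth=28
  + 19.208.128.0/20 (H1) depth=20
  + 0.0.0.0/0 (H2) depth=0
  del 19.208.128.0/20 (clear depth 20)
  ? 53.181.0.1  path d0:H2→d1:-→d2:-→d3:-→d4:-→d5:-→d6:-→d7:-→d8:H2→d9:-→d10:-→d11:-→d12:-→d13:-→d14:-→d15:-→d16:H5  best=H5
  del 53.0.0.0/8 (clear depth 8)
  + 19.208.0.0/14 (H5) depth=14

== LOOKUPS ==
["H2","H2","H2","H2","H0","no-route","H5"]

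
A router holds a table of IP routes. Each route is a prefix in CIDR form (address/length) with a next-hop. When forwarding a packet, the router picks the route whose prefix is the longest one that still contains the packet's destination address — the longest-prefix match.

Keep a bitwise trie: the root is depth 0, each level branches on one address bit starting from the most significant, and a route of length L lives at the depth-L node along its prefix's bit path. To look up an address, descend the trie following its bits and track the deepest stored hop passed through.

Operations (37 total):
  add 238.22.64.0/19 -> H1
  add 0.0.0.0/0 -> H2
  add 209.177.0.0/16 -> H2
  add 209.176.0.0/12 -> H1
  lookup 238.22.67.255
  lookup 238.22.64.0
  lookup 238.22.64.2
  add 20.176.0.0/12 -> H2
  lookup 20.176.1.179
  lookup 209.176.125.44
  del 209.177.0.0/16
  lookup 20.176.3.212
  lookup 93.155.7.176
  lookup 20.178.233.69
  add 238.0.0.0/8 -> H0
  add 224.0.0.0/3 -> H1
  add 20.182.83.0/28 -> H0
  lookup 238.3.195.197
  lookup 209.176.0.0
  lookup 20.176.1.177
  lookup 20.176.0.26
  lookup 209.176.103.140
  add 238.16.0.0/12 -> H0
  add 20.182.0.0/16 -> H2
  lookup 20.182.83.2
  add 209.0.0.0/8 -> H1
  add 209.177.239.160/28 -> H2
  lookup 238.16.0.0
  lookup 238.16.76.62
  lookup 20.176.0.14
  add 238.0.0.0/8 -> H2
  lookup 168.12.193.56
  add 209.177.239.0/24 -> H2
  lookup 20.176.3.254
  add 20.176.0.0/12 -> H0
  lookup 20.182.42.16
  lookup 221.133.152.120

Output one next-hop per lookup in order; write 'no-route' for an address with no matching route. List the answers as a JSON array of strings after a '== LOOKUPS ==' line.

Process each operation:
  add 238.22.64.0/19 -> H1 at depth 19
  add 0.0.0.0/0 -> H2 at depth 0
  add 209.177.0.0/16 -> H2 at depth 16
  add 209.176.0.0/12 -> H1 at depth 12
  lookup 238.22.67.255: bits 1110111000010110010 walk d0:H2→d1:-→d2:-→d3:-→d4:-→d5:-→d6:-→d7:-→d8:-→d9:-→d10:-→d11:-→d12:-→d13:-→d14:-→d15:-→d16:-→d17:-→d18:-→d19:H1 -> H1
  lookup 238.22.64.0: bits 1110111000010110010 walk d0:H2→d1:-→d2:-→d3:-→d4:-→d5:-→d6:-→d7:-→d8:-→d9:-→d10:-→d11:-→d12:-→d13:-→d14:-→d15:-→d16:-→d17:-→d18:-→d19:H1 -> H1
  lookup 238.22.64.2: bits 1110111000010110010 walk d0:H2→d1:-→d2:-→d3:-→d4:-→d5:-→d6:-→d7:-→d8:-→d9:-→d10:-→d11:-→d12:-→d13:-→d14:-→d15:-→d16:-→d17:-→d18:-→d19:H1 -> H1
  add 20.176.0.0/12 -> H2 at depth 12
  lookup 20.176.1.179: bits 000101001011 walk d0:H2→d1:-→d2:-→d3:-→d4:-→d5:-→d6:-→d7:-→d8:-→d9:-→d10:-→d11:-→d12:H2 -> H2
  lookup 209.176.125.44: bits 110100011011000 walk d0:H2→d1:-→d2:-→d3:-→d4:-→d5:-→d6:-→d7:-→d8:-→d9:-→d10:-→d11:-→d12:H1→d13:-→d14:-→d15:- -> H1
  del 209.177.0.0/16 (clear depth 16)
  lookup 20.176.3.212: bits 000101001011 walk d0:H2→d1:-→d2:-→d3:-→d4:-→d5:-→d6:-→d7:-→d8:-→d9:-→d10:-→d11:-→d12:H2 -> H2
  lookup 93.155.7.176: bits 0 walk d0:H2→d1:- -> H2
  lookup 20.178.233.69: bits 000101001011 walk d0:H2→d1:-→d2:-→d3:-→d4:-→d5:-→d6:-→d7:-→d8:-→d9:-→d10:-→d11:-→d12:H2 -> H2
  add 238.0.0.0/8 -> H0 at depth 8
  add 224.0.0.0/3 -> H1 at depth 3
  add 20.182.83.0/28 -> H0 at depth 28
  lookup 238.3.195.197: bits 11101110000 walk d0:H2→d1:-→d2:-→d3:H1→d4:-→d5:-→d6:-→d7:-→d8:H0→d9:-→d10:-→d11:- -> H0
  lookup 209.176.0.0: bits 110100011011000 walk d0:H2→d1:-→d2:-→d3:-→d4:-→d5:-→d6:-→d7:-→d8:-→d9:-→d10:-→d11:-→d12:H1→d13:-→d14:-→d15:- -> H1
  lookup 20.176.1.177: bits 0001010010110 walk d0:H2→d1:-→d2:-→d3:-→d4:-→d5:-→d6:-→d7:-→d8:-→d9:-→d10:-→d11:-→d12:H2→d13:- -> H2
  lookup 20.176.0.26: bits 0001010010110 walk d0:H2→d1:-→d2:-→d3:-→d4:-→d5:-→d6:-→d7:-→d8:-→d9:-→d10:-→d11:-→d12:H2→d13:- -> H2
  lookup 209.176.103.140: bits 110100011011000 walk d0:H2→d1:-→d2:-→d3:-→d4:-→d5:-→d6:-→d7:-→d8:-→d9:-→d10:-→d11:-→d12:H1→d13:-→d14:-→d15:- -> H1
  add 238.16.0.0/12 -> H0 at depth 12
  add 20.182.0.0/16 -> H2 at depth 16
  lookup 20.182.83.2: bits 0001010010110110010100110000 walk d0:H2→d1:-→d2:-→d3:-→d4:-→d5:-→d6:-→d7:-→d8:-→d9:-→d10:-→d11:-→d12:H2→d13:-→d14:-→d15:-→d16:H2→d17:-→d18:-→d19:-→d20:-→d21:-→d22:-→d23:-→d24:-→d25:-→d26:-→d27:-→d28:H0 -> H0
  add 209.0.0.0/8 -> H1 at depth 8
  add 209.177.239.160/28 -> H2 at depth 28
  lookup 238.16.0.0: bits 1110111000010 walk d0:H2→d1:-→d2:-→d3:H1→d4:-→d5:-→d6:-→d7:-→d8:H0→d9:-→d10:-→d11:-→d12:H0→d13:- -> H0
  lookup 238.16.76.62: bits 1110111000010 walk d0:H2→d1:-→d2:-→d3:H1→d4:-→d5:-→d6:-→d7:-→d8:H0→d9:-→d10:-→d11:-→d12:H0→d13:- -> H0
  lookup 20.176.0.14: bits 0001010010110 walk d0:H2→d1:-→d2:-→d3:-→d4:-→d5:-→d6:-→d7:-→d8:-→d9:-→d10:-→d11:-→d12:H2→d13:- -> H2
  add 238.0.0.0/8 -> H2 at depth 8
  lookup 168.12.193.56: bits 1 walk d0:H2→d1:- -> H2
  add 209.177.239.0/24 -> H2 at depth 24
  lookup 20.176.3.254: bits 0001010010110 walk d0:H2→d1:-→d2:-→d3:-→d4:-→d5:-→d6:-→d7:-→d8:-→d9:-→d10:-→d11:-→d12:H2→d13:- -> H2
  add 20.176.0.0/12 -> H0 at depth 12
  lookup 20.182.42.16: bits 00010100101101100 walk d0:H2→d1:-→d2:-→d3:-→d4:-→d5:-→d6:-→d7:-→d8:-→d9:-→d10:-→d11:-→d12:H0→d13:-→d14:-→d15:-→d16:H2→d17:- -> H2
  lookup 221.133.152.120: bits 1101 walk d0:H2→d1:-→d2:-→d3:-→d4:- -> H2

== LOOKUPS ==
["H1","H1","H1","H2","H1","H2","H2","H2","H0","H1","H2","H2","H1","H0","H0","H0","H2","H2","H2","H2","H2"]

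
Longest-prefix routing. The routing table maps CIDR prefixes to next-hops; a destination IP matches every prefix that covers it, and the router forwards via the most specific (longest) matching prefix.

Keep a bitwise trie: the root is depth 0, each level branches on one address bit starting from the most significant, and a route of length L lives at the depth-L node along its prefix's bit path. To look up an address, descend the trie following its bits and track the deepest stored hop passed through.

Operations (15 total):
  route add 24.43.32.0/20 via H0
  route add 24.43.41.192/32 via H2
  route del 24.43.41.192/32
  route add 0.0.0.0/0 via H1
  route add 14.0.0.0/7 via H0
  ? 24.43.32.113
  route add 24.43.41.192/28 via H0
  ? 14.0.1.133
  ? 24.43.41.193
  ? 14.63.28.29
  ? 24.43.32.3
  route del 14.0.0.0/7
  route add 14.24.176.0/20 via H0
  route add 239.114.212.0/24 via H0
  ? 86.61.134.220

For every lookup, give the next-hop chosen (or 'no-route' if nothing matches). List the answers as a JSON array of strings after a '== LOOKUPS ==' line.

Apply in order:
  + 24.43.32.0/20 (H0) depth=20
  + 24.43.41.192/32 (H2) depth=32
  - 24.43.41.192/32 clear@32
  + 0.0.0.0/0 (H1) depth=0
  + 14.0.0.0/7 (H0) depth=7
  lookup 24.43.32.113: bits 00011000001010110010 walk d0:H1→d1:-→d2:-→d3:-→d4:-→d5:-→d6:-→d7:-→d8:-→d9:-→d10:-→d11:-→d12:-→d13:-→d14:-→d15:-→d16:-→d17:-→d18:-→d19:-→d20:H0 -> H0
  + 24.43.41.192/28 (H0) depth=28
  lookup 14.0.1.133: bits 0000111 walk d0:H1→d1:-→d2:-→d3:-→d4:-→d5:-→d6:-→d7:H0 -> H0
  lookup 24.43.41.193: bits 0001100000101011001010011100000 walk d0:H1→d1:-→d2:-→d3:-→d4:-→d5:-→d6:-→d7:-→d8:-→d9:-→d10:-→d11:-→d12:-→d13:-→d14:-→d15:-→d16:-→d17:-→d18:-→d19:-→d20:H0→d21:-→d22:-→d23:-→d24:-→d25:-→d26:-→d27:-→d28:H0→d29:-→d30:-→d31:- -> H0
  lookup 14.63.28.29: bits 0000111 walk d0:H1→d1:-→d2:-→d3:-→d4:-→d5:-→d6:-→d7:H0 -> H0
  lookup 24.43.32.3: bits 00011000001010110010 walk d0:H1→d1:-→d2:-→d3:-→d4:-→d5:-→d6:-→d7:-→d8:-→d9:-→d10:-→d11:-→d12:-→d13:-→d14:-→d15:-→d16:-→d17:-→d18:-→d19:-→d20:H0 -> H0
  - 14.0.0.0/7 clear@7
  + 14.24.176.0/20 (H0) depth=20
  + 239.114.212.0/24 (H0) depth=24
  lookup 86.61.134.220: bits 0 walk d0:H1→d1:- -> H1

== LOOKUPS ==
["H0","H0","H0","H0","H0","H1"]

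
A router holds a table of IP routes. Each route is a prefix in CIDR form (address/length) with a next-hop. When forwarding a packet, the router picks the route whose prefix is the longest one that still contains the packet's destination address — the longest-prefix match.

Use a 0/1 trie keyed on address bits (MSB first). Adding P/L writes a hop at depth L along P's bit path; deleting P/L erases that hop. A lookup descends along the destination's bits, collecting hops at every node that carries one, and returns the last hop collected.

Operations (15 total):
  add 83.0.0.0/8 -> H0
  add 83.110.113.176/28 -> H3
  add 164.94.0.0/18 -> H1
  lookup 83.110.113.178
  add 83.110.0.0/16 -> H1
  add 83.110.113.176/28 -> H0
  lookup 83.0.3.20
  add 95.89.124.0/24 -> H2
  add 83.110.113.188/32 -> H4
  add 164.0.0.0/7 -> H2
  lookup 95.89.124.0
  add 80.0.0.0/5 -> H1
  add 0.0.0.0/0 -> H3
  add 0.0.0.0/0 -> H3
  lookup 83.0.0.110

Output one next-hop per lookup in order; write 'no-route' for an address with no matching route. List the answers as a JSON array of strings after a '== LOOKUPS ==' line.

Process each operation:
  add 83.0.0.0/8 -> H0 at depth 8
  add 83.110.113.176/28 -> H3 at depth 28
  add 164.94.0.0/18 -> H1 at depth 18
  Q 83.110.113.178: descend 0101001101101110011100011011 ; hops seen [H0,H3] ; pick H3
  add 83.110.0.0/16 -> H1 at depth 16
  add 83.110.113.176/28 -> H0 at depth 28
  Q 83.0.3.20: descend 010100110 ; hops seen [H0] ; pick H0
  add 95.89.124.0/24 -> H2 at depth 24
  add 83.110.113.188/32 -> H4 at depth 32
  add 164.0.0.0/7 -> H2 at depth 7
  Q 95.89.124.0: descend 010111110101100101111100 ; hops seen [H2] ; pick H2
  add 80.0.0.0/5 -> H1 at depth 5
  add 0.0.0.0/0 -> H3 at depth 0
  add 0.0.0.0/0 -> H3 at depth 0
  Q 83.0.0.110: descend 010100110 ; hops seen [H3,H1,H0] ; pick H0

== LOOKUPS ==
["H3","H0","H2","H0"]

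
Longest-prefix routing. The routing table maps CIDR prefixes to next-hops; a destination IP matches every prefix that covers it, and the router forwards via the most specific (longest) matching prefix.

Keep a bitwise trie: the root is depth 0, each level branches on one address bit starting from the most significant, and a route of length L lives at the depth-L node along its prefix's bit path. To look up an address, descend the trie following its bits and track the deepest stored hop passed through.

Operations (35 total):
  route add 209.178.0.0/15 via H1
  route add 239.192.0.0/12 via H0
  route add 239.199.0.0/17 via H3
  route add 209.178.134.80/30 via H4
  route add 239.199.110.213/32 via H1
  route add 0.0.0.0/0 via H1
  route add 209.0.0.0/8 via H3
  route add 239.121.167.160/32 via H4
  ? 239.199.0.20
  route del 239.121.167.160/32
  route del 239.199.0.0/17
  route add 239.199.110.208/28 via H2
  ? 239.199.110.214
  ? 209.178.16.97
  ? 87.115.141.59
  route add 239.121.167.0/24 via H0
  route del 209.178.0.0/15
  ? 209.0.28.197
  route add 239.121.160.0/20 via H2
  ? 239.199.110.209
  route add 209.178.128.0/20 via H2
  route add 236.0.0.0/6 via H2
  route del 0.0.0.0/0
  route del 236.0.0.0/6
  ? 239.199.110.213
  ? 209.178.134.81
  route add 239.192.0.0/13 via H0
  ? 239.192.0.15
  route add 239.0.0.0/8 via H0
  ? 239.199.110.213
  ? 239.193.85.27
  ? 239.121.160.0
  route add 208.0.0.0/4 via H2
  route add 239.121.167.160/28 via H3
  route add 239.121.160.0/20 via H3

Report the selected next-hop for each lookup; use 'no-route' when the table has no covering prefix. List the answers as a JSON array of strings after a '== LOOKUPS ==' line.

Process each operation:
  + 209.178.0.0/15 (H1) depth=15
  + 239.192.0.0/12 (H0) depth=12
  + 239.199.0.0/17 (H3) depth=17
  + 209.178.134.80/30 (H4) depth=30
  + 239.199.110.213/32 (H1) depth=32
  + 0.0.0.0/0 (H1) depth=0
  + 209.0.0.0/8 (H3) depth=8
  + 239.121.167.160/32 (H4) depth=32
  ? 239.199.0.20  path d0:H1→d1:-→d2:-→d3:-→d4:-→d5:-→d6:-→d7:-→d8:-→d9:-→d10:-→d11:-→d12:H0→d13:-→d14:-→d15:-→d16:-→d17:H3  best=H3
  del 239.121.167.160/32 (clear depth 32)
  del 239.199.0.0/17 (clear depth 17)
  + 239.199.110.208/28 (H2) depth=28
  ? 239.199.110.214  path d0:H1→d1:-→d2:-→d3:-→d4:-→d5:-→d6:-→d7:-→d8:-→d9:-→d10:-→d11:-→d12:H0→d13:-→d14:-→d15:-→d16:-→d17:-→d18:-→d19:-→d20:-→d21:-→d22:-→d23:-→d24:-→d25:-→d26:-→d27:-→d28:H2→d29:-→d30:-  best=H2
  ? 209.178.16.97  path d0:H1→d1:-→d2:-→d3:-→d4:-→d5:-→d6:-→d7:-→d8:H3→d9:-→d10:-→d11:-→d12:-→d13:-→d14:-→d15:H1→d16:-  best=H1
  ? 87.115.141.59  path d0:H1  best=H1
  + 239.121.167.0/24 (H0) depth=24
  del 209.178.0.0/15 (clear depth 15)
  ? 209.0.28.197  path d0:H1→d1:-→d2:-→d3:-→d4:-→d5:-→d6:-→d7:-→d8:H3  best=H3
  + 239.121.160.0/20 (H2) depth=20
  ? 239.199.110.209  path d0:H1→d1:-→d2:-→d3:-→d4:-→d5:-→d6:-→d7:-→d8:-→d9:-→d10:-→d11:-→d12:H0→d13:-→d14:-→d15:-→d16:-→d17:-→d18:-→d19:-→d20:-→d21:-→d22:-→d23:-→d24:-→d25:-→d26:-→d27:-→d28:H2→d29:-  best=H2
  + 209.178.128.0/20 (H2) depth=20
  + 236.0.0.0/6 (H2) depth=6
  del 0.0.0.0/0 (clear depth 0)
  del 236.0.0.0/6 (clear depth 6)
  ? 239.199.110.213  path d0:-→d1:-→d2:-→d3:-→d4:-→d5:-→d6:-→d7:-→d8:-→d9:-→d10:-→d11:-→d12:H0→d13:-→d14:-→d15:-→d16:-→d17:-→d18:-→d19:-→d20:-→d21:-→d22:-→d23:-→d24:-→d25:-→d26:-→d27:-→d28:H2→d29:-→d30:-→d31:-→d32:H1  best=H1
  ? 209.178.134.81  path d0:-→d1:-→d2:-→d3:-→d4:-→d5:-→d6:-→d7:-→d8:H3→d9:-→d10:-→d11:-→d12:-→d13:-→d14:-→d15:-→d16:-→d17:-→d18:-→d19:-→d20:H2→d21:-→d22:-→d23:-→d24:-→d25:-→d26:-→d27:-→d28:-→d29:-→d30:H4  best=H4
  + 239.192.0.0/13 (H0) depth=13
  ? 239.192.0.15  path d0:-→d1:-→d2:-→d3:-→d4:-→d5:-→d6:-→d7:-→d8:-→d9:-→d10:-→d11:-→d12:H0→d13:H0  best=H0
  + 239.0.0.0/8 (H0) depth=8
  ? 239.199.110.213  path d0:-→d1:-→d2:-→d3:-→d4:-→d5:-→d6:-→d7:-→d8:H0→d9:-→d10:-→d11:-→d12:H0→d13:H0→d14:-→d15:-→d16:-→d17:-→d18:-→d19:-→d20:-→d21:-→d22:-→d23:-→d24:-→d25:-→d26:-→d27:-→d28:H2→d29:-→d30:-→d31:-→d32:H1  best=H1
  ? 239.193.85.27  path d0:-→d1:-→d2:-→d3:-→d4:-→d5:-→d6:-→d7:-→d8:H0→d9:-→d10:-→d11:-→d12:H0→d13:H0  best=H0
  ? 239.121.160.0  path d0:-→d1:-→d2:-→d3:-→d4:-→d5:-→d6:-→d7:-→d8:H0→d9:-→d10:-→d11:-→d12:-→d13:-→d14:-→d15:-→d16:-→d17:-→d18:-→d19:-→d20:H2→d21:-  best=H2
  + 208.0.0.0/4 (H2) depth=4
  + 239.121.167.160/28 (H3) depth=28
  + 239.121.160.0/20 (H3) depth=20

== LOOKUPS ==
["H3","H2","H1","H1","H3","H2","H1","H4","H0","H1","H0","H2"]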